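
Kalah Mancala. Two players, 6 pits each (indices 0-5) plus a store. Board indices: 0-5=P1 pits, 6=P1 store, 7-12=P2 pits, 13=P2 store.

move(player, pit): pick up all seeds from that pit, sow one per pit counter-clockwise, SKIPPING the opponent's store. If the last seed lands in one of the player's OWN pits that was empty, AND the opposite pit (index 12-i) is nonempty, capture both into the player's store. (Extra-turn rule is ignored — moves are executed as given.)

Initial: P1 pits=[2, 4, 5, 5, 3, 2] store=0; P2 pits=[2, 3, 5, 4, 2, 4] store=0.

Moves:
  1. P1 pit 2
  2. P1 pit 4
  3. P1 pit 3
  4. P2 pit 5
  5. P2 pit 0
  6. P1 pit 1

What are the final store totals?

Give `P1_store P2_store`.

Move 1: P1 pit2 -> P1=[2,4,0,6,4,3](1) P2=[3,3,5,4,2,4](0)
Move 2: P1 pit4 -> P1=[2,4,0,6,0,4](2) P2=[4,4,5,4,2,4](0)
Move 3: P1 pit3 -> P1=[2,4,0,0,1,5](3) P2=[5,5,6,4,2,4](0)
Move 4: P2 pit5 -> P1=[3,5,1,0,1,5](3) P2=[5,5,6,4,2,0](1)
Move 5: P2 pit0 -> P1=[0,5,1,0,1,5](3) P2=[0,6,7,5,3,0](5)
Move 6: P1 pit1 -> P1=[0,0,2,1,2,6](4) P2=[0,6,7,5,3,0](5)

Answer: 4 5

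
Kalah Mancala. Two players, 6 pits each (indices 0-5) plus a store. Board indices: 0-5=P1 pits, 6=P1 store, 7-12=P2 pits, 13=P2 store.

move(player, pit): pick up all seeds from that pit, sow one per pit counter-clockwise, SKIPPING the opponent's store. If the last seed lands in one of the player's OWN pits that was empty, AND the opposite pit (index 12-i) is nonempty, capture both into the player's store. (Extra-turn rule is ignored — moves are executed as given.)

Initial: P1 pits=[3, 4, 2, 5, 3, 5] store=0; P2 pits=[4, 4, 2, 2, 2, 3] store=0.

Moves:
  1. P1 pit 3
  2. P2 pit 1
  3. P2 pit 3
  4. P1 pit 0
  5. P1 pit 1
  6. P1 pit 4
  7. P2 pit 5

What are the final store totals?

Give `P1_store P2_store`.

Answer: 7 3

Derivation:
Move 1: P1 pit3 -> P1=[3,4,2,0,4,6](1) P2=[5,5,2,2,2,3](0)
Move 2: P2 pit1 -> P1=[3,4,2,0,4,6](1) P2=[5,0,3,3,3,4](1)
Move 3: P2 pit3 -> P1=[3,4,2,0,4,6](1) P2=[5,0,3,0,4,5](2)
Move 4: P1 pit0 -> P1=[0,5,3,0,4,6](5) P2=[5,0,0,0,4,5](2)
Move 5: P1 pit1 -> P1=[0,0,4,1,5,7](6) P2=[5,0,0,0,4,5](2)
Move 6: P1 pit4 -> P1=[0,0,4,1,0,8](7) P2=[6,1,1,0,4,5](2)
Move 7: P2 pit5 -> P1=[1,1,5,2,0,8](7) P2=[6,1,1,0,4,0](3)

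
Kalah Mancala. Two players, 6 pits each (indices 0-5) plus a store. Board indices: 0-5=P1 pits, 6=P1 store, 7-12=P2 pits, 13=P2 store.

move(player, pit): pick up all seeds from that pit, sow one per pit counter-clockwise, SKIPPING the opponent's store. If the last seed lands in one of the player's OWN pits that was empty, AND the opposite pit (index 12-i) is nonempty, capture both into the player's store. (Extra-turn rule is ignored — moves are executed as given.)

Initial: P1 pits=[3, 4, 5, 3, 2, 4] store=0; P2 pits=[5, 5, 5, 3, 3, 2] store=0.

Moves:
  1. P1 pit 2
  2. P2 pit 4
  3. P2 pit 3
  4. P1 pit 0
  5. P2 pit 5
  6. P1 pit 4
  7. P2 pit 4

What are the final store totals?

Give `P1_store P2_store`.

Answer: 2 5

Derivation:
Move 1: P1 pit2 -> P1=[3,4,0,4,3,5](1) P2=[6,5,5,3,3,2](0)
Move 2: P2 pit4 -> P1=[4,4,0,4,3,5](1) P2=[6,5,5,3,0,3](1)
Move 3: P2 pit3 -> P1=[4,4,0,4,3,5](1) P2=[6,5,5,0,1,4](2)
Move 4: P1 pit0 -> P1=[0,5,1,5,4,5](1) P2=[6,5,5,0,1,4](2)
Move 5: P2 pit5 -> P1=[1,6,2,5,4,5](1) P2=[6,5,5,0,1,0](3)
Move 6: P1 pit4 -> P1=[1,6,2,5,0,6](2) P2=[7,6,5,0,1,0](3)
Move 7: P2 pit4 -> P1=[0,6,2,5,0,6](2) P2=[7,6,5,0,0,0](5)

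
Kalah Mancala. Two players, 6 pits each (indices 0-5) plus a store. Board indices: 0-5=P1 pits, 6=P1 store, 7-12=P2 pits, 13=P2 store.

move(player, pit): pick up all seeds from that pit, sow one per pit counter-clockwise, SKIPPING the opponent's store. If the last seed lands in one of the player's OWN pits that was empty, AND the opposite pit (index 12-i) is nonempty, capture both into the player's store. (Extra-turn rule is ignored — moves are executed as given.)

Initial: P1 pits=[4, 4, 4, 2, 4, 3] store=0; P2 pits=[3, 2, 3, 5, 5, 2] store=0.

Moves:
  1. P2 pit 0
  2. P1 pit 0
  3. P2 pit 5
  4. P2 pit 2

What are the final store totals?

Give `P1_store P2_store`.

Move 1: P2 pit0 -> P1=[4,4,4,2,4,3](0) P2=[0,3,4,6,5,2](0)
Move 2: P1 pit0 -> P1=[0,5,5,3,5,3](0) P2=[0,3,4,6,5,2](0)
Move 3: P2 pit5 -> P1=[1,5,5,3,5,3](0) P2=[0,3,4,6,5,0](1)
Move 4: P2 pit2 -> P1=[1,5,5,3,5,3](0) P2=[0,3,0,7,6,1](2)

Answer: 0 2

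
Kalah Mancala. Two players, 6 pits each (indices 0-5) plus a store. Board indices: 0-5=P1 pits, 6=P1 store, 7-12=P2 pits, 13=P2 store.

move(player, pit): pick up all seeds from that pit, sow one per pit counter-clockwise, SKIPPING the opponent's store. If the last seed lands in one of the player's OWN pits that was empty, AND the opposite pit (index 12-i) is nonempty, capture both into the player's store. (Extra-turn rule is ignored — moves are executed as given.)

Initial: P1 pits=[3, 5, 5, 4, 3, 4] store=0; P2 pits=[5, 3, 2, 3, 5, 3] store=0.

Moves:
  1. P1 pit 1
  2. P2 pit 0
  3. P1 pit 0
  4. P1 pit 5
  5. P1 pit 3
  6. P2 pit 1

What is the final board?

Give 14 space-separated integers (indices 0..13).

Answer: 1 1 7 0 5 1 3 2 0 6 6 7 5 1

Derivation:
Move 1: P1 pit1 -> P1=[3,0,6,5,4,5](1) P2=[5,3,2,3,5,3](0)
Move 2: P2 pit0 -> P1=[3,0,6,5,4,5](1) P2=[0,4,3,4,6,4](0)
Move 3: P1 pit0 -> P1=[0,1,7,6,4,5](1) P2=[0,4,3,4,6,4](0)
Move 4: P1 pit5 -> P1=[0,1,7,6,4,0](2) P2=[1,5,4,5,6,4](0)
Move 5: P1 pit3 -> P1=[0,1,7,0,5,1](3) P2=[2,6,5,5,6,4](0)
Move 6: P2 pit1 -> P1=[1,1,7,0,5,1](3) P2=[2,0,6,6,7,5](1)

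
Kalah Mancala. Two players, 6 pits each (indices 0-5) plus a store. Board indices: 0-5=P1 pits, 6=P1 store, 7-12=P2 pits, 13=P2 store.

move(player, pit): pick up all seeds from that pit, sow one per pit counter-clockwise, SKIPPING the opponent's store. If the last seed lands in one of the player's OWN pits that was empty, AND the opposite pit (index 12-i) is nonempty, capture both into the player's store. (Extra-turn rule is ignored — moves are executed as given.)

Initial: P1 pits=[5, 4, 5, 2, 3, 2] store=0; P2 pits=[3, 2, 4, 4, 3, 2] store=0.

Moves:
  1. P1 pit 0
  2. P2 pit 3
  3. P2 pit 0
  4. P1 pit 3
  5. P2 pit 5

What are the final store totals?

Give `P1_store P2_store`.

Move 1: P1 pit0 -> P1=[0,5,6,3,4,3](0) P2=[3,2,4,4,3,2](0)
Move 2: P2 pit3 -> P1=[1,5,6,3,4,3](0) P2=[3,2,4,0,4,3](1)
Move 3: P2 pit0 -> P1=[1,5,0,3,4,3](0) P2=[0,3,5,0,4,3](8)
Move 4: P1 pit3 -> P1=[1,5,0,0,5,4](1) P2=[0,3,5,0,4,3](8)
Move 5: P2 pit5 -> P1=[2,6,0,0,5,4](1) P2=[0,3,5,0,4,0](9)

Answer: 1 9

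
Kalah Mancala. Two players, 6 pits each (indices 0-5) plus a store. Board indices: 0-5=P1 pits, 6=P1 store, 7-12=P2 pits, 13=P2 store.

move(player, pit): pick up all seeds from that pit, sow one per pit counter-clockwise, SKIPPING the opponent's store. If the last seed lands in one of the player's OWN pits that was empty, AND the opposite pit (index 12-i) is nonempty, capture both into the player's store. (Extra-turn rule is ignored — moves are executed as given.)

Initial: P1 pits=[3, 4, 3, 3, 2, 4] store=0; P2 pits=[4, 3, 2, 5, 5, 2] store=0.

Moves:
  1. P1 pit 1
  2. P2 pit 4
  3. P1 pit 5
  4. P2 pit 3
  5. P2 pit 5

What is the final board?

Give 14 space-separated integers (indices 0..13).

Move 1: P1 pit1 -> P1=[3,0,4,4,3,5](0) P2=[4,3,2,5,5,2](0)
Move 2: P2 pit4 -> P1=[4,1,5,4,3,5](0) P2=[4,3,2,5,0,3](1)
Move 3: P1 pit5 -> P1=[4,1,5,4,3,0](1) P2=[5,4,3,6,0,3](1)
Move 4: P2 pit3 -> P1=[5,2,6,4,3,0](1) P2=[5,4,3,0,1,4](2)
Move 5: P2 pit5 -> P1=[6,3,7,4,3,0](1) P2=[5,4,3,0,1,0](3)

Answer: 6 3 7 4 3 0 1 5 4 3 0 1 0 3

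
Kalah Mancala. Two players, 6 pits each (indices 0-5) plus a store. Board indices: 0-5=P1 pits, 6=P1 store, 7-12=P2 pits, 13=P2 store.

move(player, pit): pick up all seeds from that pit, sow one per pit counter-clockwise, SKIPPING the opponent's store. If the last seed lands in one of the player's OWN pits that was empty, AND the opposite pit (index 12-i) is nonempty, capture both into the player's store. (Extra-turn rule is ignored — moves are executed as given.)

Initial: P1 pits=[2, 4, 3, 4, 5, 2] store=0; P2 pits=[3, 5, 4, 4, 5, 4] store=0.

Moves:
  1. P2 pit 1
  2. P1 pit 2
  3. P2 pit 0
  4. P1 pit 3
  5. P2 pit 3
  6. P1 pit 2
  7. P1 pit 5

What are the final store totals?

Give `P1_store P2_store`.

Move 1: P2 pit1 -> P1=[2,4,3,4,5,2](0) P2=[3,0,5,5,6,5](1)
Move 2: P1 pit2 -> P1=[2,4,0,5,6,3](0) P2=[3,0,5,5,6,5](1)
Move 3: P2 pit0 -> P1=[2,4,0,5,6,3](0) P2=[0,1,6,6,6,5](1)
Move 4: P1 pit3 -> P1=[2,4,0,0,7,4](1) P2=[1,2,6,6,6,5](1)
Move 5: P2 pit3 -> P1=[3,5,1,0,7,4](1) P2=[1,2,6,0,7,6](2)
Move 6: P1 pit2 -> P1=[3,5,0,0,7,4](8) P2=[1,2,0,0,7,6](2)
Move 7: P1 pit5 -> P1=[3,5,0,0,7,0](9) P2=[2,3,1,0,7,6](2)

Answer: 9 2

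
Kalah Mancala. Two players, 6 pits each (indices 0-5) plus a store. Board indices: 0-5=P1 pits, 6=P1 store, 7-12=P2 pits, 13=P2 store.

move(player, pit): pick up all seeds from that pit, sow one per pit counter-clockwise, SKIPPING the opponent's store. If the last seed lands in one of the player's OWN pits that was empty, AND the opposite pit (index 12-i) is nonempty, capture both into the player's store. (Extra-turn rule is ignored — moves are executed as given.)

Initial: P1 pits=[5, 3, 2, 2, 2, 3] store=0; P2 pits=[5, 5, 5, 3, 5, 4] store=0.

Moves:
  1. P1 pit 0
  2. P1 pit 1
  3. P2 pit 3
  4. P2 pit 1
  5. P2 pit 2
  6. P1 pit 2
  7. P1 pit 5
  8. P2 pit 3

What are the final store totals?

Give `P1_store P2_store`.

Move 1: P1 pit0 -> P1=[0,4,3,3,3,4](0) P2=[5,5,5,3,5,4](0)
Move 2: P1 pit1 -> P1=[0,0,4,4,4,5](0) P2=[5,5,5,3,5,4](0)
Move 3: P2 pit3 -> P1=[0,0,4,4,4,5](0) P2=[5,5,5,0,6,5](1)
Move 4: P2 pit1 -> P1=[0,0,4,4,4,5](0) P2=[5,0,6,1,7,6](2)
Move 5: P2 pit2 -> P1=[1,1,4,4,4,5](0) P2=[5,0,0,2,8,7](3)
Move 6: P1 pit2 -> P1=[1,1,0,5,5,6](1) P2=[5,0,0,2,8,7](3)
Move 7: P1 pit5 -> P1=[1,1,0,5,5,0](2) P2=[6,1,1,3,9,7](3)
Move 8: P2 pit3 -> P1=[1,1,0,5,5,0](2) P2=[6,1,1,0,10,8](4)

Answer: 2 4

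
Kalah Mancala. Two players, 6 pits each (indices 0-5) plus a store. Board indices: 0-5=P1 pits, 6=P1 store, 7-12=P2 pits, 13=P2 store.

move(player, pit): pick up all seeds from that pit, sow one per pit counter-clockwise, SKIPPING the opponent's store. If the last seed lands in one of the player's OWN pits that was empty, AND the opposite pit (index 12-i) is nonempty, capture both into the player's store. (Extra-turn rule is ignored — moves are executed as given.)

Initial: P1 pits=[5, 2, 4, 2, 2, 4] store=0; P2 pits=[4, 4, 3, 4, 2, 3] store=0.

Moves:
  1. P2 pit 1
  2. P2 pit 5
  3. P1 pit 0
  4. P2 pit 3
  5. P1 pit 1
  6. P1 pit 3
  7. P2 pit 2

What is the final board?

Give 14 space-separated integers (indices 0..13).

Move 1: P2 pit1 -> P1=[5,2,4,2,2,4](0) P2=[4,0,4,5,3,4](0)
Move 2: P2 pit5 -> P1=[6,3,5,2,2,4](0) P2=[4,0,4,5,3,0](1)
Move 3: P1 pit0 -> P1=[0,4,6,3,3,5](1) P2=[4,0,4,5,3,0](1)
Move 4: P2 pit3 -> P1=[1,5,6,3,3,5](1) P2=[4,0,4,0,4,1](2)
Move 5: P1 pit1 -> P1=[1,0,7,4,4,6](2) P2=[4,0,4,0,4,1](2)
Move 6: P1 pit3 -> P1=[1,0,7,0,5,7](3) P2=[5,0,4,0,4,1](2)
Move 7: P2 pit2 -> P1=[1,0,7,0,5,7](3) P2=[5,0,0,1,5,2](3)

Answer: 1 0 7 0 5 7 3 5 0 0 1 5 2 3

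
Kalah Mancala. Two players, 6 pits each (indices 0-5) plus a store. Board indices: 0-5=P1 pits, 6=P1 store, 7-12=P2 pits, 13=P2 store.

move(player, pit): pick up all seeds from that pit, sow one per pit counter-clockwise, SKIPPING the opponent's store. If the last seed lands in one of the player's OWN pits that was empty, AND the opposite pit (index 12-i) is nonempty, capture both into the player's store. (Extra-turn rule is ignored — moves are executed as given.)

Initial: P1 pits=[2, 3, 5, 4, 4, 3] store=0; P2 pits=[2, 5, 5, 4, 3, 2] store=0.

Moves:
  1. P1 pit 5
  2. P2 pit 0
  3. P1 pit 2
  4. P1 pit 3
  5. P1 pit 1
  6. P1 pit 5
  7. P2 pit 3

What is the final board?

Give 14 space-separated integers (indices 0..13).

Answer: 3 1 1 1 7 0 4 3 8 6 0 4 3 1

Derivation:
Move 1: P1 pit5 -> P1=[2,3,5,4,4,0](1) P2=[3,6,5,4,3,2](0)
Move 2: P2 pit0 -> P1=[2,3,5,4,4,0](1) P2=[0,7,6,5,3,2](0)
Move 3: P1 pit2 -> P1=[2,3,0,5,5,1](2) P2=[1,7,6,5,3,2](0)
Move 4: P1 pit3 -> P1=[2,3,0,0,6,2](3) P2=[2,8,6,5,3,2](0)
Move 5: P1 pit1 -> P1=[2,0,1,1,7,2](3) P2=[2,8,6,5,3,2](0)
Move 6: P1 pit5 -> P1=[2,0,1,1,7,0](4) P2=[3,8,6,5,3,2](0)
Move 7: P2 pit3 -> P1=[3,1,1,1,7,0](4) P2=[3,8,6,0,4,3](1)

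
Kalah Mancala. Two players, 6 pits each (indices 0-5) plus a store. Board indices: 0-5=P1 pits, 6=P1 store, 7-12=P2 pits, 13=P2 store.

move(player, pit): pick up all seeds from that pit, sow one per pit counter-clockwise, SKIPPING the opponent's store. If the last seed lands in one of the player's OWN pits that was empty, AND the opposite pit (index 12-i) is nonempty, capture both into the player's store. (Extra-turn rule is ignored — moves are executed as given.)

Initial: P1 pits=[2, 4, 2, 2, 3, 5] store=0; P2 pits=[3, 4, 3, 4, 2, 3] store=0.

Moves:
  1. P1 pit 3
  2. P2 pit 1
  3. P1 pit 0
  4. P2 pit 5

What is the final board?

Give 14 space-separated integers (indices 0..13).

Move 1: P1 pit3 -> P1=[2,4,2,0,4,6](0) P2=[3,4,3,4,2,3](0)
Move 2: P2 pit1 -> P1=[2,4,2,0,4,6](0) P2=[3,0,4,5,3,4](0)
Move 3: P1 pit0 -> P1=[0,5,3,0,4,6](0) P2=[3,0,4,5,3,4](0)
Move 4: P2 pit5 -> P1=[1,6,4,0,4,6](0) P2=[3,0,4,5,3,0](1)

Answer: 1 6 4 0 4 6 0 3 0 4 5 3 0 1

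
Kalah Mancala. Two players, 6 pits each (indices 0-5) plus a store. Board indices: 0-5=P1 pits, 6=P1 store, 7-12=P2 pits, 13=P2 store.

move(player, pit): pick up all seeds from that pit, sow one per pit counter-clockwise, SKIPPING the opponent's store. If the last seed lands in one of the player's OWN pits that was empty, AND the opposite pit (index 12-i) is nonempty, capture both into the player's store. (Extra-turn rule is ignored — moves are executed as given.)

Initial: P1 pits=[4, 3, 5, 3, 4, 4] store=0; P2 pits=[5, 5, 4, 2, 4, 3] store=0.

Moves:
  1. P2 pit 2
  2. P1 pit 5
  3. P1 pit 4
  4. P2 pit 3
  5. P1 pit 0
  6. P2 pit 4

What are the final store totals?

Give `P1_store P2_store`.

Move 1: P2 pit2 -> P1=[4,3,5,3,4,4](0) P2=[5,5,0,3,5,4](1)
Move 2: P1 pit5 -> P1=[4,3,5,3,4,0](1) P2=[6,6,1,3,5,4](1)
Move 3: P1 pit4 -> P1=[4,3,5,3,0,1](2) P2=[7,7,1,3,5,4](1)
Move 4: P2 pit3 -> P1=[4,3,5,3,0,1](2) P2=[7,7,1,0,6,5](2)
Move 5: P1 pit0 -> P1=[0,4,6,4,0,1](10) P2=[7,0,1,0,6,5](2)
Move 6: P2 pit4 -> P1=[1,5,7,5,0,1](10) P2=[7,0,1,0,0,6](3)

Answer: 10 3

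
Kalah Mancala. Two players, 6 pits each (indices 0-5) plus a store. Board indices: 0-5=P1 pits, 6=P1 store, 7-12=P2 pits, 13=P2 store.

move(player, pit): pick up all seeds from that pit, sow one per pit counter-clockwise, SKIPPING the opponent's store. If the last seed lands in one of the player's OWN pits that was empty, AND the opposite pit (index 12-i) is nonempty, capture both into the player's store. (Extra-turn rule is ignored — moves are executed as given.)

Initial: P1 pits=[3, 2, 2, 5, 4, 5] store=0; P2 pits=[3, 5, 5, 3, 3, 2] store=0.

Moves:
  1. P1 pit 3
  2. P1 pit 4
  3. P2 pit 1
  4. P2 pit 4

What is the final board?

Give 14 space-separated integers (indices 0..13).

Answer: 5 4 2 0 0 7 2 5 0 7 4 0 4 2

Derivation:
Move 1: P1 pit3 -> P1=[3,2,2,0,5,6](1) P2=[4,6,5,3,3,2](0)
Move 2: P1 pit4 -> P1=[3,2,2,0,0,7](2) P2=[5,7,6,3,3,2](0)
Move 3: P2 pit1 -> P1=[4,3,2,0,0,7](2) P2=[5,0,7,4,4,3](1)
Move 4: P2 pit4 -> P1=[5,4,2,0,0,7](2) P2=[5,0,7,4,0,4](2)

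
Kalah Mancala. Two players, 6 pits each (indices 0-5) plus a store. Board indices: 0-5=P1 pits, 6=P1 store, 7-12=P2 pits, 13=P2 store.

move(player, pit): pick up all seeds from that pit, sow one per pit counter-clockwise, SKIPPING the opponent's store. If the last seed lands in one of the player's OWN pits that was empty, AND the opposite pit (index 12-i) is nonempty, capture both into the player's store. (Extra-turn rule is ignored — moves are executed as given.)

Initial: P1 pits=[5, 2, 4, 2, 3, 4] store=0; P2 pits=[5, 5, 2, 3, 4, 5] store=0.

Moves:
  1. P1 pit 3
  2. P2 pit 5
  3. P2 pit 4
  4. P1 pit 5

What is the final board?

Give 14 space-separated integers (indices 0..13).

Answer: 7 4 5 1 4 0 1 6 6 3 4 0 1 2

Derivation:
Move 1: P1 pit3 -> P1=[5,2,4,0,4,5](0) P2=[5,5,2,3,4,5](0)
Move 2: P2 pit5 -> P1=[6,3,5,1,4,5](0) P2=[5,5,2,3,4,0](1)
Move 3: P2 pit4 -> P1=[7,4,5,1,4,5](0) P2=[5,5,2,3,0,1](2)
Move 4: P1 pit5 -> P1=[7,4,5,1,4,0](1) P2=[6,6,3,4,0,1](2)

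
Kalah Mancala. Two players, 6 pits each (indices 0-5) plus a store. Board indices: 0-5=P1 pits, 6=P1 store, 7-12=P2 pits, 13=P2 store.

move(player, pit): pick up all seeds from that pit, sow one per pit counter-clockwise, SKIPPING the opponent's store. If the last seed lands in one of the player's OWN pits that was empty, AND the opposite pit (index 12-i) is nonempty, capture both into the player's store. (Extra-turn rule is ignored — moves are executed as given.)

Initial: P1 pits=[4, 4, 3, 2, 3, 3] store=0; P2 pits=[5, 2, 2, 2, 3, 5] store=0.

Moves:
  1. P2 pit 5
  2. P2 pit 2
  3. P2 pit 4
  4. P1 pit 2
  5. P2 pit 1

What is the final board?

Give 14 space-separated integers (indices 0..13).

Move 1: P2 pit5 -> P1=[5,5,4,3,3,3](0) P2=[5,2,2,2,3,0](1)
Move 2: P2 pit2 -> P1=[5,5,4,3,3,3](0) P2=[5,2,0,3,4,0](1)
Move 3: P2 pit4 -> P1=[6,6,4,3,3,3](0) P2=[5,2,0,3,0,1](2)
Move 4: P1 pit2 -> P1=[6,6,0,4,4,4](1) P2=[5,2,0,3,0,1](2)
Move 5: P2 pit1 -> P1=[6,6,0,4,4,4](1) P2=[5,0,1,4,0,1](2)

Answer: 6 6 0 4 4 4 1 5 0 1 4 0 1 2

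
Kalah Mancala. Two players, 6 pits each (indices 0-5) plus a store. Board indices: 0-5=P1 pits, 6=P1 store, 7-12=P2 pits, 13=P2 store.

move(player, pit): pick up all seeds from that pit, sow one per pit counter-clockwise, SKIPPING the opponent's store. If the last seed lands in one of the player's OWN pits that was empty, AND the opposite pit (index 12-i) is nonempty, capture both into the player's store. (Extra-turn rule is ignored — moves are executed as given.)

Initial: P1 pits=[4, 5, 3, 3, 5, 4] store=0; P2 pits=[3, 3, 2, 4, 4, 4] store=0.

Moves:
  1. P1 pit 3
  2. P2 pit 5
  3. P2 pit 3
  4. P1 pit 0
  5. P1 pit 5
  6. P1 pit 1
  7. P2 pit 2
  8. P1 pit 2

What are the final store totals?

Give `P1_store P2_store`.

Answer: 5 2

Derivation:
Move 1: P1 pit3 -> P1=[4,5,3,0,6,5](1) P2=[3,3,2,4,4,4](0)
Move 2: P2 pit5 -> P1=[5,6,4,0,6,5](1) P2=[3,3,2,4,4,0](1)
Move 3: P2 pit3 -> P1=[6,6,4,0,6,5](1) P2=[3,3,2,0,5,1](2)
Move 4: P1 pit0 -> P1=[0,7,5,1,7,6](2) P2=[3,3,2,0,5,1](2)
Move 5: P1 pit5 -> P1=[0,7,5,1,7,0](3) P2=[4,4,3,1,6,1](2)
Move 6: P1 pit1 -> P1=[0,0,6,2,8,1](4) P2=[5,5,3,1,6,1](2)
Move 7: P2 pit2 -> P1=[0,0,6,2,8,1](4) P2=[5,5,0,2,7,2](2)
Move 8: P1 pit2 -> P1=[0,0,0,3,9,2](5) P2=[6,6,0,2,7,2](2)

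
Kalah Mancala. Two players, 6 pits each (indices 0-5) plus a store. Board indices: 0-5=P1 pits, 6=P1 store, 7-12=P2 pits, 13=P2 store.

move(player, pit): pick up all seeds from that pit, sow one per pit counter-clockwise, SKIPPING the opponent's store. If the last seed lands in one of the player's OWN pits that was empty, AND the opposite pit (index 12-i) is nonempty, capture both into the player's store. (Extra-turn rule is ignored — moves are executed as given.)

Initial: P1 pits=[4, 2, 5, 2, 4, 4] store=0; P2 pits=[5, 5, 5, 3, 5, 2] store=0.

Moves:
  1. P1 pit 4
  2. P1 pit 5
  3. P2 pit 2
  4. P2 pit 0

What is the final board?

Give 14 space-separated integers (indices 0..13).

Move 1: P1 pit4 -> P1=[4,2,5,2,0,5](1) P2=[6,6,5,3,5,2](0)
Move 2: P1 pit5 -> P1=[4,2,5,2,0,0](2) P2=[7,7,6,4,5,2](0)
Move 3: P2 pit2 -> P1=[5,3,5,2,0,0](2) P2=[7,7,0,5,6,3](1)
Move 4: P2 pit0 -> P1=[6,3,5,2,0,0](2) P2=[0,8,1,6,7,4](2)

Answer: 6 3 5 2 0 0 2 0 8 1 6 7 4 2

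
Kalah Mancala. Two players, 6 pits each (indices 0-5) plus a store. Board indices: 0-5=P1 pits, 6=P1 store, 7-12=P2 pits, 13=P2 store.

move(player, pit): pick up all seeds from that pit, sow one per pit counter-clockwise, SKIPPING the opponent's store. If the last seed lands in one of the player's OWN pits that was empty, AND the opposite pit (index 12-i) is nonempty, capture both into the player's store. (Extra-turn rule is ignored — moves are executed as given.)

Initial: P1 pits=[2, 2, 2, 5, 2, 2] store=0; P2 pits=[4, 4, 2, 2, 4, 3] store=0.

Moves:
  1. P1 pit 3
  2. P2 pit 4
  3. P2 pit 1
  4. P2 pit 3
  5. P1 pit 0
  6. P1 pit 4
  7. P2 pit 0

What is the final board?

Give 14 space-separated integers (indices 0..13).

Answer: 0 4 3 0 0 4 6 0 1 1 1 3 7 4

Derivation:
Move 1: P1 pit3 -> P1=[2,2,2,0,3,3](1) P2=[5,5,2,2,4,3](0)
Move 2: P2 pit4 -> P1=[3,3,2,0,3,3](1) P2=[5,5,2,2,0,4](1)
Move 3: P2 pit1 -> P1=[3,3,2,0,3,3](1) P2=[5,0,3,3,1,5](2)
Move 4: P2 pit3 -> P1=[3,3,2,0,3,3](1) P2=[5,0,3,0,2,6](3)
Move 5: P1 pit0 -> P1=[0,4,3,0,3,3](5) P2=[5,0,0,0,2,6](3)
Move 6: P1 pit4 -> P1=[0,4,3,0,0,4](6) P2=[6,0,0,0,2,6](3)
Move 7: P2 pit0 -> P1=[0,4,3,0,0,4](6) P2=[0,1,1,1,3,7](4)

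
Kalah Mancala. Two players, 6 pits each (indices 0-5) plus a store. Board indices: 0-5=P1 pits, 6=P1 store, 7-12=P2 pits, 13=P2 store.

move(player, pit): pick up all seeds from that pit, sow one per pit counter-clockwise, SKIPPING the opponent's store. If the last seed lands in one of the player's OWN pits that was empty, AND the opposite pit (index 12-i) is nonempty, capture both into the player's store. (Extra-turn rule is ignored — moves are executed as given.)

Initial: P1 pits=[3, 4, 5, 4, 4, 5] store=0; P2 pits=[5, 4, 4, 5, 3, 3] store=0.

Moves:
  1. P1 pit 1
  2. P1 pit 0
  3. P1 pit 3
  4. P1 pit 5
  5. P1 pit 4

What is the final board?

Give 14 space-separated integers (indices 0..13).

Answer: 0 1 7 0 0 1 3 8 7 7 7 4 4 0

Derivation:
Move 1: P1 pit1 -> P1=[3,0,6,5,5,6](0) P2=[5,4,4,5,3,3](0)
Move 2: P1 pit0 -> P1=[0,1,7,6,5,6](0) P2=[5,4,4,5,3,3](0)
Move 3: P1 pit3 -> P1=[0,1,7,0,6,7](1) P2=[6,5,5,5,3,3](0)
Move 4: P1 pit5 -> P1=[0,1,7,0,6,0](2) P2=[7,6,6,6,4,4](0)
Move 5: P1 pit4 -> P1=[0,1,7,0,0,1](3) P2=[8,7,7,7,4,4](0)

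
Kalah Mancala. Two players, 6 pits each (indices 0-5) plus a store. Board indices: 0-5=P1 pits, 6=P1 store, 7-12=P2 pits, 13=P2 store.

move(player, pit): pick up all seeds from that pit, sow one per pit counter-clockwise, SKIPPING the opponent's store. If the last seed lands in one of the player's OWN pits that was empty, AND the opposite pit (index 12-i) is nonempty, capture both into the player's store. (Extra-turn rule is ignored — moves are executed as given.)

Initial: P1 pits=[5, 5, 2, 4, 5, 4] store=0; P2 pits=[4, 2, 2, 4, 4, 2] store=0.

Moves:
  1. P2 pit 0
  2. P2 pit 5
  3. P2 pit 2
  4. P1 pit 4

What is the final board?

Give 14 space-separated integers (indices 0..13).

Answer: 0 5 2 4 0 5 1 1 4 1 6 6 0 8

Derivation:
Move 1: P2 pit0 -> P1=[5,5,2,4,5,4](0) P2=[0,3,3,5,5,2](0)
Move 2: P2 pit5 -> P1=[6,5,2,4,5,4](0) P2=[0,3,3,5,5,0](1)
Move 3: P2 pit2 -> P1=[0,5,2,4,5,4](0) P2=[0,3,0,6,6,0](8)
Move 4: P1 pit4 -> P1=[0,5,2,4,0,5](1) P2=[1,4,1,6,6,0](8)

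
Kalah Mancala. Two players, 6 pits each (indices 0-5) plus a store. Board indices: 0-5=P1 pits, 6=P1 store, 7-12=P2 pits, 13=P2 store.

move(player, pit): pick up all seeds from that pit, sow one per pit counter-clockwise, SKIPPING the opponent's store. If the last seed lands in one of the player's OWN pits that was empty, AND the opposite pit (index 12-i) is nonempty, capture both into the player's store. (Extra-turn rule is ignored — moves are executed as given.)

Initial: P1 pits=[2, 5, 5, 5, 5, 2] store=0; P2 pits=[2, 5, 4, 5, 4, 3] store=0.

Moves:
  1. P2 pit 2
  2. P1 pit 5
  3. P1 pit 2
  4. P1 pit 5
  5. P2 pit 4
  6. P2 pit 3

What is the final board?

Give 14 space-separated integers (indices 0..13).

Move 1: P2 pit2 -> P1=[2,5,5,5,5,2](0) P2=[2,5,0,6,5,4](1)
Move 2: P1 pit5 -> P1=[2,5,5,5,5,0](1) P2=[3,5,0,6,5,4](1)
Move 3: P1 pit2 -> P1=[2,5,0,6,6,1](2) P2=[4,5,0,6,5,4](1)
Move 4: P1 pit5 -> P1=[2,5,0,6,6,0](3) P2=[4,5,0,6,5,4](1)
Move 5: P2 pit4 -> P1=[3,6,1,6,6,0](3) P2=[4,5,0,6,0,5](2)
Move 6: P2 pit3 -> P1=[4,7,2,6,6,0](3) P2=[4,5,0,0,1,6](3)

Answer: 4 7 2 6 6 0 3 4 5 0 0 1 6 3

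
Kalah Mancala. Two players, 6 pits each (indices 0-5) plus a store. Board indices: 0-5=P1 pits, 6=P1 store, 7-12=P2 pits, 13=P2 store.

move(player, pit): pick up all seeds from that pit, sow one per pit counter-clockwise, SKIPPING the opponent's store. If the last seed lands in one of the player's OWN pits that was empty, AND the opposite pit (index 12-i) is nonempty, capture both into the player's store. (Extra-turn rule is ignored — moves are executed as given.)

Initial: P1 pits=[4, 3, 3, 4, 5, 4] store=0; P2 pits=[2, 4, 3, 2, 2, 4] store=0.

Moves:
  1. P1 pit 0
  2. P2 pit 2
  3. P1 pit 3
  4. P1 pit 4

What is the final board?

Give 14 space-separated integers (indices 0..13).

Move 1: P1 pit0 -> P1=[0,4,4,5,6,4](0) P2=[2,4,3,2,2,4](0)
Move 2: P2 pit2 -> P1=[0,4,4,5,6,4](0) P2=[2,4,0,3,3,5](0)
Move 3: P1 pit3 -> P1=[0,4,4,0,7,5](1) P2=[3,5,0,3,3,5](0)
Move 4: P1 pit4 -> P1=[0,4,4,0,0,6](2) P2=[4,6,1,4,4,5](0)

Answer: 0 4 4 0 0 6 2 4 6 1 4 4 5 0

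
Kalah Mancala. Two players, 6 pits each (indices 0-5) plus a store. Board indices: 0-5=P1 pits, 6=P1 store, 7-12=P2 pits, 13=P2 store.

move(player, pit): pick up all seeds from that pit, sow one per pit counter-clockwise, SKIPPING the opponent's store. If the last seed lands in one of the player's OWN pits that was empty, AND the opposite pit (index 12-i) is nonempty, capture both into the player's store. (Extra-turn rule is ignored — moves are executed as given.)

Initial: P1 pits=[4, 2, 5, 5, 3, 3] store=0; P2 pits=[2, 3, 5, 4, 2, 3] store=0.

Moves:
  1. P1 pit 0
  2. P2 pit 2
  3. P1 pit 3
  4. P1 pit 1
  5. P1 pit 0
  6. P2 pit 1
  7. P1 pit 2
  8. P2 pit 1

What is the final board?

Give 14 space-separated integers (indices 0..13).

Move 1: P1 pit0 -> P1=[0,3,6,6,4,3](0) P2=[2,3,5,4,2,3](0)
Move 2: P2 pit2 -> P1=[1,3,6,6,4,3](0) P2=[2,3,0,5,3,4](1)
Move 3: P1 pit3 -> P1=[1,3,6,0,5,4](1) P2=[3,4,1,5,3,4](1)
Move 4: P1 pit1 -> P1=[1,0,7,1,6,4](1) P2=[3,4,1,5,3,4](1)
Move 5: P1 pit0 -> P1=[0,0,7,1,6,4](5) P2=[3,4,1,5,0,4](1)
Move 6: P2 pit1 -> P1=[0,0,7,1,6,4](5) P2=[3,0,2,6,1,5](1)
Move 7: P1 pit2 -> P1=[0,0,0,2,7,5](6) P2=[4,1,3,6,1,5](1)
Move 8: P2 pit1 -> P1=[0,0,0,2,7,5](6) P2=[4,0,4,6,1,5](1)

Answer: 0 0 0 2 7 5 6 4 0 4 6 1 5 1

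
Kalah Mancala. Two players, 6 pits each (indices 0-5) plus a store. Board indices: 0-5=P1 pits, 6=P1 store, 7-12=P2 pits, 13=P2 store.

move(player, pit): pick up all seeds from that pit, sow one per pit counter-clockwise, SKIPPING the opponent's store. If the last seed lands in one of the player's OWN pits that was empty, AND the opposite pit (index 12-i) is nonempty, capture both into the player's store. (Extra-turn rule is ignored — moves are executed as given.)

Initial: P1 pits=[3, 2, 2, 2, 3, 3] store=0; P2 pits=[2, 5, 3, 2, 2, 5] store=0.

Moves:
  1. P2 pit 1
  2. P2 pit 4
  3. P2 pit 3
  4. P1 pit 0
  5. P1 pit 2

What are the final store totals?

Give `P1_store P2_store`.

Move 1: P2 pit1 -> P1=[3,2,2,2,3,3](0) P2=[2,0,4,3,3,6](1)
Move 2: P2 pit4 -> P1=[4,2,2,2,3,3](0) P2=[2,0,4,3,0,7](2)
Move 3: P2 pit3 -> P1=[4,2,2,2,3,3](0) P2=[2,0,4,0,1,8](3)
Move 4: P1 pit0 -> P1=[0,3,3,3,4,3](0) P2=[2,0,4,0,1,8](3)
Move 5: P1 pit2 -> P1=[0,3,0,4,5,4](0) P2=[2,0,4,0,1,8](3)

Answer: 0 3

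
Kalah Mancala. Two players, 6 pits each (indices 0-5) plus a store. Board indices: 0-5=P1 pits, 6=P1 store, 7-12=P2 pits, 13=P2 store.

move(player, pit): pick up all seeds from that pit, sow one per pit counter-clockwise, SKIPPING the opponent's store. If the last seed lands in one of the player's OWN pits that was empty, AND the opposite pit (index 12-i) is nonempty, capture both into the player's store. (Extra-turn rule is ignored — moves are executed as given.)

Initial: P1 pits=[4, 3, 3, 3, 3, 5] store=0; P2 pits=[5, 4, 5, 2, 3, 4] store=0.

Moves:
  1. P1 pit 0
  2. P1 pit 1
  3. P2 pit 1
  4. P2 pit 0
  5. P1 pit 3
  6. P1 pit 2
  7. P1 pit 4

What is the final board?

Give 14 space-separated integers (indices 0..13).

Move 1: P1 pit0 -> P1=[0,4,4,4,4,5](0) P2=[5,4,5,2,3,4](0)
Move 2: P1 pit1 -> P1=[0,0,5,5,5,6](0) P2=[5,4,5,2,3,4](0)
Move 3: P2 pit1 -> P1=[0,0,5,5,5,6](0) P2=[5,0,6,3,4,5](0)
Move 4: P2 pit0 -> P1=[0,0,5,5,5,6](0) P2=[0,1,7,4,5,6](0)
Move 5: P1 pit3 -> P1=[0,0,5,0,6,7](1) P2=[1,2,7,4,5,6](0)
Move 6: P1 pit2 -> P1=[0,0,0,1,7,8](2) P2=[2,2,7,4,5,6](0)
Move 7: P1 pit4 -> P1=[0,0,0,1,0,9](3) P2=[3,3,8,5,6,6](0)

Answer: 0 0 0 1 0 9 3 3 3 8 5 6 6 0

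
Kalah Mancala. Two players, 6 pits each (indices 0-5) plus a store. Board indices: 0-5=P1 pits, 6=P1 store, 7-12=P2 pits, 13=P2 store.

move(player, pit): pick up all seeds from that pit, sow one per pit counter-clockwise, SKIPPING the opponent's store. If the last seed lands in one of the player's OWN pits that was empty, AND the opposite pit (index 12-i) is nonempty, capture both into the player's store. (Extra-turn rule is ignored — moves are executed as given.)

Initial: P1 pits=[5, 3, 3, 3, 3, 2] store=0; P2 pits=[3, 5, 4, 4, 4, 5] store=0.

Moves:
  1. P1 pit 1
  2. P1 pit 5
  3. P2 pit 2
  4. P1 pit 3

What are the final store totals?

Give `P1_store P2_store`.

Move 1: P1 pit1 -> P1=[5,0,4,4,4,2](0) P2=[3,5,4,4,4,5](0)
Move 2: P1 pit5 -> P1=[5,0,4,4,4,0](1) P2=[4,5,4,4,4,5](0)
Move 3: P2 pit2 -> P1=[5,0,4,4,4,0](1) P2=[4,5,0,5,5,6](1)
Move 4: P1 pit3 -> P1=[5,0,4,0,5,1](2) P2=[5,5,0,5,5,6](1)

Answer: 2 1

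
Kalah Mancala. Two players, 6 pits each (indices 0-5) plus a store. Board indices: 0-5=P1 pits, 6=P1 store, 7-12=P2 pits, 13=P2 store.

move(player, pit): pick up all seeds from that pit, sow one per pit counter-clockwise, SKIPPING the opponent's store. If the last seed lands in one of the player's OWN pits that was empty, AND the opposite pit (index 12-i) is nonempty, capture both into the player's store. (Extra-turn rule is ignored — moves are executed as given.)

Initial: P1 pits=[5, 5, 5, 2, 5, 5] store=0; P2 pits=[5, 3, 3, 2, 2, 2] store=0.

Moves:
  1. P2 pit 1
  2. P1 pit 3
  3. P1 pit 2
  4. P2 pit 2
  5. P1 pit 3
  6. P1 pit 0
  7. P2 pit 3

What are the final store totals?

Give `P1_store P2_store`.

Move 1: P2 pit1 -> P1=[5,5,5,2,5,5](0) P2=[5,0,4,3,3,2](0)
Move 2: P1 pit3 -> P1=[5,5,5,0,6,6](0) P2=[5,0,4,3,3,2](0)
Move 3: P1 pit2 -> P1=[5,5,0,1,7,7](1) P2=[6,0,4,3,3,2](0)
Move 4: P2 pit2 -> P1=[5,5,0,1,7,7](1) P2=[6,0,0,4,4,3](1)
Move 5: P1 pit3 -> P1=[5,5,0,0,8,7](1) P2=[6,0,0,4,4,3](1)
Move 6: P1 pit0 -> P1=[0,6,1,1,9,8](1) P2=[6,0,0,4,4,3](1)
Move 7: P2 pit3 -> P1=[1,6,1,1,9,8](1) P2=[6,0,0,0,5,4](2)

Answer: 1 2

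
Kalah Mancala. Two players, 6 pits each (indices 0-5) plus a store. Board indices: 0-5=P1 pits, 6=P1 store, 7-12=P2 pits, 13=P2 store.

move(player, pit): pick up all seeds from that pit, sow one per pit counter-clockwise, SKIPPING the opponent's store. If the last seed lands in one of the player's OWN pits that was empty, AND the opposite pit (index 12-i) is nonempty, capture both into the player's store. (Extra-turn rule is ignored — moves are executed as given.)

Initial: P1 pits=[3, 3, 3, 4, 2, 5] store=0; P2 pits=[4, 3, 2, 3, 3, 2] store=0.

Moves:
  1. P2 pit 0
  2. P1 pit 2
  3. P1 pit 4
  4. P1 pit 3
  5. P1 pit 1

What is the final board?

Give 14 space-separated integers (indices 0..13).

Answer: 3 0 1 1 2 8 2 2 5 3 4 4 2 0

Derivation:
Move 1: P2 pit0 -> P1=[3,3,3,4,2,5](0) P2=[0,4,3,4,4,2](0)
Move 2: P1 pit2 -> P1=[3,3,0,5,3,6](0) P2=[0,4,3,4,4,2](0)
Move 3: P1 pit4 -> P1=[3,3,0,5,0,7](1) P2=[1,4,3,4,4,2](0)
Move 4: P1 pit3 -> P1=[3,3,0,0,1,8](2) P2=[2,5,3,4,4,2](0)
Move 5: P1 pit1 -> P1=[3,0,1,1,2,8](2) P2=[2,5,3,4,4,2](0)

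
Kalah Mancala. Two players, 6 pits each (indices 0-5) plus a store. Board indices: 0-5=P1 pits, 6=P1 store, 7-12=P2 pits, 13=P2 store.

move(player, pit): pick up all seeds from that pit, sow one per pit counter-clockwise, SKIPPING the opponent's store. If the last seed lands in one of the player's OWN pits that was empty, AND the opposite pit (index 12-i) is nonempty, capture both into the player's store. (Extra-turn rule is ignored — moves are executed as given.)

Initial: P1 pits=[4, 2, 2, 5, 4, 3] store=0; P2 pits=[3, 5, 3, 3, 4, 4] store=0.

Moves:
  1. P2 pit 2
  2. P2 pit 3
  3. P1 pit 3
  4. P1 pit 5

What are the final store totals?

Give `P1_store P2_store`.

Answer: 2 1

Derivation:
Move 1: P2 pit2 -> P1=[4,2,2,5,4,3](0) P2=[3,5,0,4,5,5](0)
Move 2: P2 pit3 -> P1=[5,2,2,5,4,3](0) P2=[3,5,0,0,6,6](1)
Move 3: P1 pit3 -> P1=[5,2,2,0,5,4](1) P2=[4,6,0,0,6,6](1)
Move 4: P1 pit5 -> P1=[5,2,2,0,5,0](2) P2=[5,7,1,0,6,6](1)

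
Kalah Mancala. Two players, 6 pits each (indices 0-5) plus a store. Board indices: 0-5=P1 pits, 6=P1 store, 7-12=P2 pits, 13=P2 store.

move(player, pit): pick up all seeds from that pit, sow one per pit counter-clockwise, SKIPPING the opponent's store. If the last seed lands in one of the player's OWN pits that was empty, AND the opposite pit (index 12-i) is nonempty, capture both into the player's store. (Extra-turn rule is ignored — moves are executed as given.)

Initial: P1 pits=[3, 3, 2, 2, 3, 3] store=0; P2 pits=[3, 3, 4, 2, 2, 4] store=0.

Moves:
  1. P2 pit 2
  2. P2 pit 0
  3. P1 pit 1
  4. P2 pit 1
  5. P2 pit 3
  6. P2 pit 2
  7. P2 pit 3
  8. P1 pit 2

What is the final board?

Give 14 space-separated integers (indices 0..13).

Move 1: P2 pit2 -> P1=[3,3,2,2,3,3](0) P2=[3,3,0,3,3,5](1)
Move 2: P2 pit0 -> P1=[3,3,2,2,3,3](0) P2=[0,4,1,4,3,5](1)
Move 3: P1 pit1 -> P1=[3,0,3,3,4,3](0) P2=[0,4,1,4,3,5](1)
Move 4: P2 pit1 -> P1=[3,0,3,3,4,3](0) P2=[0,0,2,5,4,6](1)
Move 5: P2 pit3 -> P1=[4,1,3,3,4,3](0) P2=[0,0,2,0,5,7](2)
Move 6: P2 pit2 -> P1=[4,1,3,3,4,3](0) P2=[0,0,0,1,6,7](2)
Move 7: P2 pit3 -> P1=[4,1,3,3,4,3](0) P2=[0,0,0,0,7,7](2)
Move 8: P1 pit2 -> P1=[4,1,0,4,5,4](0) P2=[0,0,0,0,7,7](2)

Answer: 4 1 0 4 5 4 0 0 0 0 0 7 7 2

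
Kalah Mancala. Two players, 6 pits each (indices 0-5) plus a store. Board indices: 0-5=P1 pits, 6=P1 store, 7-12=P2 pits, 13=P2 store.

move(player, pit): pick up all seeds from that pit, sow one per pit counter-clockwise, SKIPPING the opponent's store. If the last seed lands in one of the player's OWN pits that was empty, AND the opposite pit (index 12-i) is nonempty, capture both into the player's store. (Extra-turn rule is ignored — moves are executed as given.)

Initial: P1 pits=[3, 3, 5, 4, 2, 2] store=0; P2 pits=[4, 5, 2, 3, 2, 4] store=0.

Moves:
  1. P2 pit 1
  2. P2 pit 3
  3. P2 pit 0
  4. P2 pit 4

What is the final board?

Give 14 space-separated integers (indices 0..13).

Answer: 5 4 6 4 2 2 0 0 1 4 1 0 7 3

Derivation:
Move 1: P2 pit1 -> P1=[3,3,5,4,2,2](0) P2=[4,0,3,4,3,5](1)
Move 2: P2 pit3 -> P1=[4,3,5,4,2,2](0) P2=[4,0,3,0,4,6](2)
Move 3: P2 pit0 -> P1=[4,3,5,4,2,2](0) P2=[0,1,4,1,5,6](2)
Move 4: P2 pit4 -> P1=[5,4,6,4,2,2](0) P2=[0,1,4,1,0,7](3)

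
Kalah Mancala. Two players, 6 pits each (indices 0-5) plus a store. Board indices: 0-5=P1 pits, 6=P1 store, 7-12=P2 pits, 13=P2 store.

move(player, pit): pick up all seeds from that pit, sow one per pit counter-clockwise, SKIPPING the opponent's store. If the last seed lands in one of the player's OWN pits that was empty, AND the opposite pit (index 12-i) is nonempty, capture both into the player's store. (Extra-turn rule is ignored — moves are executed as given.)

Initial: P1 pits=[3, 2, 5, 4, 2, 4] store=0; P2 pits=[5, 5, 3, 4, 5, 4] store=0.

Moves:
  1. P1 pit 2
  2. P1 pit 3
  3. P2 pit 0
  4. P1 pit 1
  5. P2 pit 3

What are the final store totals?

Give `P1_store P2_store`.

Move 1: P1 pit2 -> P1=[3,2,0,5,3,5](1) P2=[6,5,3,4,5,4](0)
Move 2: P1 pit3 -> P1=[3,2,0,0,4,6](2) P2=[7,6,3,4,5,4](0)
Move 3: P2 pit0 -> P1=[4,2,0,0,4,6](2) P2=[0,7,4,5,6,5](1)
Move 4: P1 pit1 -> P1=[4,0,1,0,4,6](7) P2=[0,7,0,5,6,5](1)
Move 5: P2 pit3 -> P1=[5,1,1,0,4,6](7) P2=[0,7,0,0,7,6](2)

Answer: 7 2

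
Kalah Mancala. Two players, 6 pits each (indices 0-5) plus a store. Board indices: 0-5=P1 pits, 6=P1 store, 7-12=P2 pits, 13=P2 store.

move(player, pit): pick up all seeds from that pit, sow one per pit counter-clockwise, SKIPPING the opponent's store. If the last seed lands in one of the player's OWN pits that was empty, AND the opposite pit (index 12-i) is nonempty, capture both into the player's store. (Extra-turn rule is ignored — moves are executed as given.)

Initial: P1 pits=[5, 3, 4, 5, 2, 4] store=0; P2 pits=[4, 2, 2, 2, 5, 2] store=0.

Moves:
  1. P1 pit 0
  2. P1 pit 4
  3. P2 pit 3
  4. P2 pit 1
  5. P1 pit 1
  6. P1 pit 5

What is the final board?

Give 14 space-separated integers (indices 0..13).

Answer: 0 0 1 7 1 0 2 6 1 4 1 7 4 6

Derivation:
Move 1: P1 pit0 -> P1=[0,4,5,6,3,5](0) P2=[4,2,2,2,5,2](0)
Move 2: P1 pit4 -> P1=[0,4,5,6,0,6](1) P2=[5,2,2,2,5,2](0)
Move 3: P2 pit3 -> P1=[0,4,5,6,0,6](1) P2=[5,2,2,0,6,3](0)
Move 4: P2 pit1 -> P1=[0,4,0,6,0,6](1) P2=[5,0,3,0,6,3](6)
Move 5: P1 pit1 -> P1=[0,0,1,7,1,7](1) P2=[5,0,3,0,6,3](6)
Move 6: P1 pit5 -> P1=[0,0,1,7,1,0](2) P2=[6,1,4,1,7,4](6)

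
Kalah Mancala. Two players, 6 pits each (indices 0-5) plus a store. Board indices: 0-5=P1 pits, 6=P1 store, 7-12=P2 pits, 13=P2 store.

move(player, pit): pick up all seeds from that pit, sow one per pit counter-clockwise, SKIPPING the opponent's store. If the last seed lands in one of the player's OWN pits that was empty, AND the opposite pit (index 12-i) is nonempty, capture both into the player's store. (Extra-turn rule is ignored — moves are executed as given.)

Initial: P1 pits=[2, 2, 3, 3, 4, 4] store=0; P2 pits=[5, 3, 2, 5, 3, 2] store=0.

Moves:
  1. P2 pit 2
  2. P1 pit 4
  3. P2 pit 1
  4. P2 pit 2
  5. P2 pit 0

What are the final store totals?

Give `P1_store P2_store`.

Answer: 1 1

Derivation:
Move 1: P2 pit2 -> P1=[2,2,3,3,4,4](0) P2=[5,3,0,6,4,2](0)
Move 2: P1 pit4 -> P1=[2,2,3,3,0,5](1) P2=[6,4,0,6,4,2](0)
Move 3: P2 pit1 -> P1=[2,2,3,3,0,5](1) P2=[6,0,1,7,5,3](0)
Move 4: P2 pit2 -> P1=[2,2,3,3,0,5](1) P2=[6,0,0,8,5,3](0)
Move 5: P2 pit0 -> P1=[2,2,3,3,0,5](1) P2=[0,1,1,9,6,4](1)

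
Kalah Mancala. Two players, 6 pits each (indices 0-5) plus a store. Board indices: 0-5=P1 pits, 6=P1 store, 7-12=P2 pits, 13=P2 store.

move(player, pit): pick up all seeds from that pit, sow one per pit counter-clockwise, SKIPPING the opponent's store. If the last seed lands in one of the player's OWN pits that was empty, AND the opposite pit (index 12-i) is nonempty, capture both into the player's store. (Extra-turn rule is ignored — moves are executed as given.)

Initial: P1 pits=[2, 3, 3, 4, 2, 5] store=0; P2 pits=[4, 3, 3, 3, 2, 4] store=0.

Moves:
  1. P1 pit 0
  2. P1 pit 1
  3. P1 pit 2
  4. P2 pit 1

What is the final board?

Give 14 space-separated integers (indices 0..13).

Move 1: P1 pit0 -> P1=[0,4,4,4,2,5](0) P2=[4,3,3,3,2,4](0)
Move 2: P1 pit1 -> P1=[0,0,5,5,3,6](0) P2=[4,3,3,3,2,4](0)
Move 3: P1 pit2 -> P1=[0,0,0,6,4,7](1) P2=[5,3,3,3,2,4](0)
Move 4: P2 pit1 -> P1=[0,0,0,6,4,7](1) P2=[5,0,4,4,3,4](0)

Answer: 0 0 0 6 4 7 1 5 0 4 4 3 4 0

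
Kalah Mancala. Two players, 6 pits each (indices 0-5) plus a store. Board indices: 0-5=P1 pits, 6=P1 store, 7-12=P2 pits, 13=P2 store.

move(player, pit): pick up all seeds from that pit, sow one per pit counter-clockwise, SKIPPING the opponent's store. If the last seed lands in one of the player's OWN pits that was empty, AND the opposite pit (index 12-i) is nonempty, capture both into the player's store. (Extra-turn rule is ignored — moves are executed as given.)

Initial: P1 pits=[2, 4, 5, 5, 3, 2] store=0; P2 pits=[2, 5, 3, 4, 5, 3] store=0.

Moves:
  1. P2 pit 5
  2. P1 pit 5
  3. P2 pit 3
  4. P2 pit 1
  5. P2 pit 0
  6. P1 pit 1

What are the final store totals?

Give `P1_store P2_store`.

Move 1: P2 pit5 -> P1=[3,5,5,5,3,2](0) P2=[2,5,3,4,5,0](1)
Move 2: P1 pit5 -> P1=[3,5,5,5,3,0](1) P2=[3,5,3,4,5,0](1)
Move 3: P2 pit3 -> P1=[4,5,5,5,3,0](1) P2=[3,5,3,0,6,1](2)
Move 4: P2 pit1 -> P1=[4,5,5,5,3,0](1) P2=[3,0,4,1,7,2](3)
Move 5: P2 pit0 -> P1=[4,5,5,5,3,0](1) P2=[0,1,5,2,7,2](3)
Move 6: P1 pit1 -> P1=[4,0,6,6,4,1](2) P2=[0,1,5,2,7,2](3)

Answer: 2 3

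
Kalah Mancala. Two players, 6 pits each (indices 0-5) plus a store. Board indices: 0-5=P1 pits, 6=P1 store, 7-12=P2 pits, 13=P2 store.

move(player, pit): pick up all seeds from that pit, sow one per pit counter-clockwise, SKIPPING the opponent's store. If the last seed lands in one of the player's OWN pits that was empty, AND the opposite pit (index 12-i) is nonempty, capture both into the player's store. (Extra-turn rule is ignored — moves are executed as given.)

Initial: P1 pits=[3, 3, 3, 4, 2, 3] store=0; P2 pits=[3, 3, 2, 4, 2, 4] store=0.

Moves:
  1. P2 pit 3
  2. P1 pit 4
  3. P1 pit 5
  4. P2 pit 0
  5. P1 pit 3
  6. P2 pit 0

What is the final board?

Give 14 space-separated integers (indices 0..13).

Answer: 4 3 3 0 1 1 3 0 6 4 1 4 5 1

Derivation:
Move 1: P2 pit3 -> P1=[4,3,3,4,2,3](0) P2=[3,3,2,0,3,5](1)
Move 2: P1 pit4 -> P1=[4,3,3,4,0,4](1) P2=[3,3,2,0,3,5](1)
Move 3: P1 pit5 -> P1=[4,3,3,4,0,0](2) P2=[4,4,3,0,3,5](1)
Move 4: P2 pit0 -> P1=[4,3,3,4,0,0](2) P2=[0,5,4,1,4,5](1)
Move 5: P1 pit3 -> P1=[4,3,3,0,1,1](3) P2=[1,5,4,1,4,5](1)
Move 6: P2 pit0 -> P1=[4,3,3,0,1,1](3) P2=[0,6,4,1,4,5](1)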